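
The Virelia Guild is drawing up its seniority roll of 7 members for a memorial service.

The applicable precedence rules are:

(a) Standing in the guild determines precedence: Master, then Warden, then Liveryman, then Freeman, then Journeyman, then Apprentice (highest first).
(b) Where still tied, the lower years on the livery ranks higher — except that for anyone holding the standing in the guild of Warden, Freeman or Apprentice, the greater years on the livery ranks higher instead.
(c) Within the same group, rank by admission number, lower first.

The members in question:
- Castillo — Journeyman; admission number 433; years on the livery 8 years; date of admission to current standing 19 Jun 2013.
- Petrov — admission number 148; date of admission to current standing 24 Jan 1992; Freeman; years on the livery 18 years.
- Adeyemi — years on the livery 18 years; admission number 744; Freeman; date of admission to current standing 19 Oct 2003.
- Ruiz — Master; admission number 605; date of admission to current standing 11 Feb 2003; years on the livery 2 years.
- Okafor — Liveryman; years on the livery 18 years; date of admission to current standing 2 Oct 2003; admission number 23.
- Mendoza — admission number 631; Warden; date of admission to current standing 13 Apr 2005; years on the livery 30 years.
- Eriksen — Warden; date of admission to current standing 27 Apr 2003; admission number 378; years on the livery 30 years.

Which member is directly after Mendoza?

By standing in the guild: Ruiz (Master); then Eriksen and Mendoza (Warden); then Okafor (Liveryman); then Petrov and Adeyemi (Freeman); then Castillo (Journeyman).
Eriksen and Mendoza both have years on the livery 30 years, so the next rule applies.
Among Eriksen and Mendoza, by admission number (lower first): Eriksen (378) before Mendoza (631).
Petrov and Adeyemi both have years on the livery 18 years, so the next rule applies.
Among Petrov and Adeyemi, by admission number (lower first): Petrov (148) before Adeyemi (744).
Order: Ruiz, Eriksen, Mendoza, Okafor, Petrov, Adeyemi, Castillo.

Okafor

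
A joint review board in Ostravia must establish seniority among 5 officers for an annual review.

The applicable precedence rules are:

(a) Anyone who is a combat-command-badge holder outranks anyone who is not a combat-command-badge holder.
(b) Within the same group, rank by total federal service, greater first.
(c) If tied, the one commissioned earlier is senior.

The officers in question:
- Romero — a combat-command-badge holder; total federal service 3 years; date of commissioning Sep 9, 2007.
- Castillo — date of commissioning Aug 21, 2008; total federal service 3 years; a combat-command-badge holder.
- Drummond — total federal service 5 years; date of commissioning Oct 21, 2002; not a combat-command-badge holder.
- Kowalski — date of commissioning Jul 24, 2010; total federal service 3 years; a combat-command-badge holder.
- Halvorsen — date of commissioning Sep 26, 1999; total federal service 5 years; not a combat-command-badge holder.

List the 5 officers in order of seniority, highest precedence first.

By the first rule: Romero, Castillo and Kowalski (each a combat-command-badge holder); then Halvorsen and Drummond (both not a combat-command-badge holder).
Romero, Castillo and Kowalski all have total federal service 3 years, so the next rule applies.
Among Romero, Castillo and Kowalski, by date of commissioning (earlier first): Romero (Sep 9, 2007) before Castillo (Aug 21, 2008) before Kowalski (Jul 24, 2010).
Halvorsen and Drummond both have total federal service 5 years, so the next rule applies.
Among Halvorsen and Drummond, by date of commissioning (earlier first): Halvorsen (Sep 26, 1999) before Drummond (Oct 21, 2002).
Full order: Romero, Castillo, Kowalski, Halvorsen, Drummond.

Romero, Castillo, Kowalski, Halvorsen, Drummond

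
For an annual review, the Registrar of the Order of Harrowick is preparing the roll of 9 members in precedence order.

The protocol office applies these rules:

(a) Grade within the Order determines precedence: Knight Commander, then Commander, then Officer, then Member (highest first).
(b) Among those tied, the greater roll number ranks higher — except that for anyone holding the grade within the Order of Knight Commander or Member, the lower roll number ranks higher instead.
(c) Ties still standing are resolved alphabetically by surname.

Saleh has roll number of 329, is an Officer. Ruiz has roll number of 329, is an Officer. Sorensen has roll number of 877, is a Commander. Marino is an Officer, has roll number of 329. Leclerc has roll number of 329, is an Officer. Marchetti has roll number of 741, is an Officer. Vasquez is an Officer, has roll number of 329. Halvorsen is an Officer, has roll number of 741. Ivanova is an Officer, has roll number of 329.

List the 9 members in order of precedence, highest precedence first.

Sorensen, Halvorsen, Marchetti, Ivanova, Leclerc, Marino, Ruiz, Saleh, Vasquez

By grade within the Order: Sorensen (Commander); then Halvorsen, Marchetti, Ivanova, Leclerc, Marino, Ruiz, Saleh and Vasquez (Officer).
Among Halvorsen, Marchetti, Ivanova, Leclerc, Marino, Ruiz, Saleh and Vasquez, by roll number (higher first): Halvorsen and Marchetti (741) before Ivanova, Leclerc, Marino, Ruiz, Saleh and Vasquez (329).
Among Halvorsen and Marchetti, alphabetically by surname: Halvorsen before Marchetti.
Among Ivanova, Leclerc, Marino, Ruiz, Saleh and Vasquez, alphabetically by surname: Ivanova before Leclerc before Marino before Ruiz before Saleh before Vasquez.
Full order: Sorensen, Halvorsen, Marchetti, Ivanova, Leclerc, Marino, Ruiz, Saleh, Vasquez.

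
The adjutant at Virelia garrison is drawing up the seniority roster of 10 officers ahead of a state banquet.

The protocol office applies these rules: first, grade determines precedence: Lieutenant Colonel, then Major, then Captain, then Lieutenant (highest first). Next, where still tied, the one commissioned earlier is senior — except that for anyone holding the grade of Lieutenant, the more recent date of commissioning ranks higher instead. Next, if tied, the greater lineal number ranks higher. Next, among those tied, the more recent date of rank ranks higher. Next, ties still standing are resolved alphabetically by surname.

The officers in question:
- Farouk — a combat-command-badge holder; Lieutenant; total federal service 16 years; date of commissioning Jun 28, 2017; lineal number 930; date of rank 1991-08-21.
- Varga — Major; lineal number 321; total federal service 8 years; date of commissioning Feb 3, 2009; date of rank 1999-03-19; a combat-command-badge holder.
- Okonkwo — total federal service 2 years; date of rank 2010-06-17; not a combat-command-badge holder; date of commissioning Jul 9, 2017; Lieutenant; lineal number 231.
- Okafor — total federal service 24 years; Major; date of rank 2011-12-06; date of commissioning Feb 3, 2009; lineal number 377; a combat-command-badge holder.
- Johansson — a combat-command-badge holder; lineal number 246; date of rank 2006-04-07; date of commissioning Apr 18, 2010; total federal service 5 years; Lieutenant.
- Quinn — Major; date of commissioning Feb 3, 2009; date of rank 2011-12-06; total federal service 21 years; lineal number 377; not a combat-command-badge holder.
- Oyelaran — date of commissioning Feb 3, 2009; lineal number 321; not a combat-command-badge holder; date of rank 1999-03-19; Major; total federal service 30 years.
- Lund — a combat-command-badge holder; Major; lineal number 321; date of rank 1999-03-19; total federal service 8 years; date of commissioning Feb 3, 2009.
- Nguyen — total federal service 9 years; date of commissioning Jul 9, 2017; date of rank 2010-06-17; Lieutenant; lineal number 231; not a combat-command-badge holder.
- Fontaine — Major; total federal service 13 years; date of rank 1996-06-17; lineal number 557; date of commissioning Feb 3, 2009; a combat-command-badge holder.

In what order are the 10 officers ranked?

Fontaine, Okafor, Quinn, Lund, Oyelaran, Varga, Nguyen, Okonkwo, Farouk, Johansson

By grade: Fontaine, Okafor, Quinn, Lund, Oyelaran and Varga (Major); then Nguyen, Okonkwo, Farouk and Johansson (Lieutenant).
Fontaine, Okafor, Quinn, Lund, Oyelaran and Varga all have date of commissioning Feb 3, 2009, so the next rule applies.
Among Fontaine, Okafor, Quinn, Lund, Oyelaran and Varga, by lineal number (higher first): Fontaine (557) before Okafor and Quinn (377) before Lund, Oyelaran and Varga (321).
Okafor and Quinn both have date of rank 2011-12-06, so the next rule applies.
Among Okafor and Quinn, alphabetically by surname: Okafor before Quinn.
Lund, Oyelaran and Varga all have date of rank 1999-03-19, so the next rule applies.
Among Lund, Oyelaran and Varga, alphabetically by surname: Lund before Oyelaran before Varga.
Among Nguyen, Okonkwo, Farouk and Johansson, by date of commissioning (later first) (reversed rule for this group): Nguyen and Okonkwo (Jul 9, 2017) before Farouk (Jun 28, 2017) before Johansson (Apr 18, 2010).
Nguyen and Okonkwo both have lineal number 231, so the next rule applies.
Nguyen and Okonkwo both have date of rank 2010-06-17, so the next rule applies.
Among Nguyen and Okonkwo, alphabetically by surname: Nguyen before Okonkwo.
Full order: Fontaine, Okafor, Quinn, Lund, Oyelaran, Varga, Nguyen, Okonkwo, Farouk, Johansson.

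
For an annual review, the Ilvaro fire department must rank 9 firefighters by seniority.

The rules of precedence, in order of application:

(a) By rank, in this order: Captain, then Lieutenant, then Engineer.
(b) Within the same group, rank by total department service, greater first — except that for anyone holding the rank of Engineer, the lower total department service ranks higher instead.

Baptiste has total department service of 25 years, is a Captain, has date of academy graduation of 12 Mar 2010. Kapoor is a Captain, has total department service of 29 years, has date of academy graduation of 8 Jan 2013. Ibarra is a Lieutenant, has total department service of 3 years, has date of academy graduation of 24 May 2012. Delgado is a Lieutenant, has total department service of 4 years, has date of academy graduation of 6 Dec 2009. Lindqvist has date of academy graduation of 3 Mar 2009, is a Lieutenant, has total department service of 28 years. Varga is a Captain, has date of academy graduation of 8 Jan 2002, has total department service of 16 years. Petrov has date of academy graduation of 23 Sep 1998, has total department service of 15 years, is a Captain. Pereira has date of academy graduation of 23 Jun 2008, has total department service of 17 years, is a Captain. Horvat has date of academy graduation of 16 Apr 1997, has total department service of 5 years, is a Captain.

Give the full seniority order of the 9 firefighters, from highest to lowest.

By rank: Kapoor, Baptiste, Pereira, Varga, Petrov and Horvat (Captain); then Lindqvist, Delgado and Ibarra (Lieutenant).
Among Kapoor, Baptiste, Pereira, Varga, Petrov and Horvat, by total department service (higher first): Kapoor (29 years) before Baptiste (25 years) before Pereira (17 years) before Varga (16 years) before Petrov (15 years) before Horvat (5 years).
Among Lindqvist, Delgado and Ibarra, by total department service (higher first): Lindqvist (28 years) before Delgado (4 years) before Ibarra (3 years).
Full order: Kapoor, Baptiste, Pereira, Varga, Petrov, Horvat, Lindqvist, Delgado, Ibarra.

Kapoor, Baptiste, Pereira, Varga, Petrov, Horvat, Lindqvist, Delgado, Ibarra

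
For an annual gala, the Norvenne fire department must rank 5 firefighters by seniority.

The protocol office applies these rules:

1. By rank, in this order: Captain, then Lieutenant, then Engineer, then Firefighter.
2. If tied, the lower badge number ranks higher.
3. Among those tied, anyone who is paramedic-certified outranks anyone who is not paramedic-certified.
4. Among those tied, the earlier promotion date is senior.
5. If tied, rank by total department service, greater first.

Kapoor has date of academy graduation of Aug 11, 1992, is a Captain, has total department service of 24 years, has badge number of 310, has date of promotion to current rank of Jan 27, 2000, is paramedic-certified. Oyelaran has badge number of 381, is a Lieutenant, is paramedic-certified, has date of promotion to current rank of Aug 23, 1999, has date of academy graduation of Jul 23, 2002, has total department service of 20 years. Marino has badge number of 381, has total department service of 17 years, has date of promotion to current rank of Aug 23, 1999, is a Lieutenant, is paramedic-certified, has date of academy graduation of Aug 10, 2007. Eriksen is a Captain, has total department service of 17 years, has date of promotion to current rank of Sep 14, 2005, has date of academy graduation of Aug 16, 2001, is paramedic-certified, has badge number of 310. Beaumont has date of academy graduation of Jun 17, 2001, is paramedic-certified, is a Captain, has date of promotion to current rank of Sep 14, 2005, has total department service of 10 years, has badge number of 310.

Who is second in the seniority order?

Eriksen

By rank: Kapoor, Eriksen and Beaumont (Captain); then Oyelaran and Marino (Lieutenant).
Kapoor, Eriksen and Beaumont all have badge number 310, so the next rule applies.
Kapoor, Eriksen and Beaumont are each paramedic-certified, so the next rule applies.
Among Kapoor, Eriksen and Beaumont, by date of promotion to current rank (earlier first): Kapoor (Jan 27, 2000) before Eriksen and Beaumont (Sep 14, 2005).
Among Eriksen and Beaumont, by total department service (higher first): Eriksen (17 years) before Beaumont (10 years).
Oyelaran and Marino both have badge number 381, so the next rule applies.
Oyelaran and Marino are each paramedic-certified, so the next rule applies.
Oyelaran and Marino both have date of promotion to current rank Aug 23, 1999, so the next rule applies.
Among Oyelaran and Marino, by total department service (higher first): Oyelaran (20 years) before Marino (17 years).
Order: Kapoor, Eriksen, Beaumont, Oyelaran, Marino.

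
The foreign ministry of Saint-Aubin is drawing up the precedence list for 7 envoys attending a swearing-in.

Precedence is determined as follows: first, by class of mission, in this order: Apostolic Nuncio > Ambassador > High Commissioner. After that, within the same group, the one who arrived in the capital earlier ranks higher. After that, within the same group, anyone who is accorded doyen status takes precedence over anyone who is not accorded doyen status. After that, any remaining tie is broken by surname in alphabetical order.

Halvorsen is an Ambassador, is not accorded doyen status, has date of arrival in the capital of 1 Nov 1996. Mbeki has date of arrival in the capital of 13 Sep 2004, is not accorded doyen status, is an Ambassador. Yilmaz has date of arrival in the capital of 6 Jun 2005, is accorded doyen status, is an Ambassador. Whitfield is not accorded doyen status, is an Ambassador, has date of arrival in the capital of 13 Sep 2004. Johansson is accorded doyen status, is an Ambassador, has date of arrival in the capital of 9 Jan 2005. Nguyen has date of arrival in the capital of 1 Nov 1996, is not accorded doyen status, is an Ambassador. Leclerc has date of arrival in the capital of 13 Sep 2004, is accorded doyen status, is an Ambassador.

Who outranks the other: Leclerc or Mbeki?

Leclerc

By class of mission: Halvorsen, Nguyen, Leclerc, Mbeki, Whitfield, Johansson and Yilmaz (Ambassador).
Among Halvorsen, Nguyen, Leclerc, Mbeki, Whitfield, Johansson and Yilmaz, by date of arrival in the capital (earlier first): Halvorsen and Nguyen (1 Nov 1996) before Leclerc, Mbeki and Whitfield (13 Sep 2004) before Johansson (9 Jan 2005) before Yilmaz (6 Jun 2005).
Halvorsen and Nguyen are each not accorded doyen status, so the next rule applies.
Among Halvorsen and Nguyen, alphabetically by surname: Halvorsen before Nguyen.
Among Leclerc, Mbeki and Whitfield, accorded doyen status before not accorded doyen status: Leclerc (accorded doyen status) before Mbeki and Whitfield (not accorded doyen status).
Among Mbeki and Whitfield, alphabetically by surname: Mbeki before Whitfield.
So Leclerc takes precedence.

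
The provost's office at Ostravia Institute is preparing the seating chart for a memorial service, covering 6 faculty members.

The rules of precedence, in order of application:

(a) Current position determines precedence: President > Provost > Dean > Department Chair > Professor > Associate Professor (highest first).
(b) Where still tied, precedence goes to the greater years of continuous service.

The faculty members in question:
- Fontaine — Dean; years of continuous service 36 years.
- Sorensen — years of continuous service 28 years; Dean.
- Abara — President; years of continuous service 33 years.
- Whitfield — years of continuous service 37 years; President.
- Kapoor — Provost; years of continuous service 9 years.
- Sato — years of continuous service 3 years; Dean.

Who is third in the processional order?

Kapoor

By current position: Whitfield and Abara (President); then Kapoor (Provost); then Fontaine, Sorensen and Sato (Dean).
Among Whitfield and Abara, by years of continuous service (higher first): Whitfield (37 years) before Abara (33 years).
Among Fontaine, Sorensen and Sato, by years of continuous service (higher first): Fontaine (36 years) before Sorensen (28 years) before Sato (3 years).
Order: Whitfield, Abara, Kapoor, Fontaine, Sorensen, Sato.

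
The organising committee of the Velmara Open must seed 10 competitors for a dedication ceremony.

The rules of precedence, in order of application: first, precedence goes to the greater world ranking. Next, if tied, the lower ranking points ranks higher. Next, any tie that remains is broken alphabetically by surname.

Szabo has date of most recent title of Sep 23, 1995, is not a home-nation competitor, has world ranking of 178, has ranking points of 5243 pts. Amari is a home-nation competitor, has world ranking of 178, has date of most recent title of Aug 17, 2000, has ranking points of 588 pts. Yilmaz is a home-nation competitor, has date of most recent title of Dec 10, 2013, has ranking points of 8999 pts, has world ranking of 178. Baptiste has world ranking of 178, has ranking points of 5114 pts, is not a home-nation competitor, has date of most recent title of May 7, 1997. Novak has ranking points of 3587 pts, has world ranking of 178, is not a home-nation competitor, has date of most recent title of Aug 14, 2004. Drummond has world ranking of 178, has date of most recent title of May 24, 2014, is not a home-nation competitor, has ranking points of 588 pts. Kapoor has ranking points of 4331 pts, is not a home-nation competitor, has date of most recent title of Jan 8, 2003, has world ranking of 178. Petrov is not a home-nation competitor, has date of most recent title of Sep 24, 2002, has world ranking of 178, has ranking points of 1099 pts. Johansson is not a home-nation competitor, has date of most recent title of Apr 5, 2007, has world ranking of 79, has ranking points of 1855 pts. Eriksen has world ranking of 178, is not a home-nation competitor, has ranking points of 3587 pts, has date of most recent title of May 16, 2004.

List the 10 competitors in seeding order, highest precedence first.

Amari, Drummond, Petrov, Eriksen, Novak, Kapoor, Baptiste, Szabo, Yilmaz, Johansson

By world ranking (higher first): Amari, Drummond, Petrov, Eriksen, Novak, Kapoor, Baptiste, Szabo and Yilmaz (each 178); then Johansson (79).
Among Amari, Drummond, Petrov, Eriksen, Novak, Kapoor, Baptiste, Szabo and Yilmaz, by ranking points (lower first): Amari and Drummond (588 pts) before Petrov (1099 pts) before Eriksen and Novak (3587 pts) before Kapoor (4331 pts) before Baptiste (5114 pts) before Szabo (5243 pts) before Yilmaz (8999 pts).
Among Amari and Drummond, alphabetically by surname: Amari before Drummond.
Among Eriksen and Novak, alphabetically by surname: Eriksen before Novak.
Full order: Amari, Drummond, Petrov, Eriksen, Novak, Kapoor, Baptiste, Szabo, Yilmaz, Johansson.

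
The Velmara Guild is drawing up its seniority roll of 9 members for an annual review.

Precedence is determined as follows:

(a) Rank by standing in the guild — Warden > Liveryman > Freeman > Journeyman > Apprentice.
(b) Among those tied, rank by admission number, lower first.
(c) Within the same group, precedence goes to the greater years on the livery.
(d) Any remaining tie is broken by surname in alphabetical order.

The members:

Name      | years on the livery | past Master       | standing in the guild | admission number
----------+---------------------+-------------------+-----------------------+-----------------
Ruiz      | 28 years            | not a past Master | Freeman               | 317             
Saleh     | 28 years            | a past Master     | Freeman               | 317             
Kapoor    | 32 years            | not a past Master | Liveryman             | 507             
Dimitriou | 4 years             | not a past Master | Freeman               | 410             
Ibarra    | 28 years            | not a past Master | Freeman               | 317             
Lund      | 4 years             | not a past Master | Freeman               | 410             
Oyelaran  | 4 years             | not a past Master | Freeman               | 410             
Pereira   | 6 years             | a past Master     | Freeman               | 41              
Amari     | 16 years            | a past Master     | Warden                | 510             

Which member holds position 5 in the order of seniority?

By standing in the guild: Amari (Warden); then Kapoor (Liveryman); then Pereira, Ibarra, Ruiz, Saleh, Dimitriou, Lund and Oyelaran (Freeman).
Among Pereira, Ibarra, Ruiz, Saleh, Dimitriou, Lund and Oyelaran, by admission number (lower first): Pereira (41) before Ibarra, Ruiz and Saleh (317) before Dimitriou, Lund and Oyelaran (410).
Ibarra, Ruiz and Saleh all have years on the livery 28 years, so the next rule applies.
Among Ibarra, Ruiz and Saleh, alphabetically by surname: Ibarra before Ruiz before Saleh.
Dimitriou, Lund and Oyelaran all have years on the livery 4 years, so the next rule applies.
Among Dimitriou, Lund and Oyelaran, alphabetically by surname: Dimitriou before Lund before Oyelaran.
Order: Amari, Kapoor, Pereira, Ibarra, Ruiz, Saleh, Dimitriou, Lund, Oyelaran.

Ruiz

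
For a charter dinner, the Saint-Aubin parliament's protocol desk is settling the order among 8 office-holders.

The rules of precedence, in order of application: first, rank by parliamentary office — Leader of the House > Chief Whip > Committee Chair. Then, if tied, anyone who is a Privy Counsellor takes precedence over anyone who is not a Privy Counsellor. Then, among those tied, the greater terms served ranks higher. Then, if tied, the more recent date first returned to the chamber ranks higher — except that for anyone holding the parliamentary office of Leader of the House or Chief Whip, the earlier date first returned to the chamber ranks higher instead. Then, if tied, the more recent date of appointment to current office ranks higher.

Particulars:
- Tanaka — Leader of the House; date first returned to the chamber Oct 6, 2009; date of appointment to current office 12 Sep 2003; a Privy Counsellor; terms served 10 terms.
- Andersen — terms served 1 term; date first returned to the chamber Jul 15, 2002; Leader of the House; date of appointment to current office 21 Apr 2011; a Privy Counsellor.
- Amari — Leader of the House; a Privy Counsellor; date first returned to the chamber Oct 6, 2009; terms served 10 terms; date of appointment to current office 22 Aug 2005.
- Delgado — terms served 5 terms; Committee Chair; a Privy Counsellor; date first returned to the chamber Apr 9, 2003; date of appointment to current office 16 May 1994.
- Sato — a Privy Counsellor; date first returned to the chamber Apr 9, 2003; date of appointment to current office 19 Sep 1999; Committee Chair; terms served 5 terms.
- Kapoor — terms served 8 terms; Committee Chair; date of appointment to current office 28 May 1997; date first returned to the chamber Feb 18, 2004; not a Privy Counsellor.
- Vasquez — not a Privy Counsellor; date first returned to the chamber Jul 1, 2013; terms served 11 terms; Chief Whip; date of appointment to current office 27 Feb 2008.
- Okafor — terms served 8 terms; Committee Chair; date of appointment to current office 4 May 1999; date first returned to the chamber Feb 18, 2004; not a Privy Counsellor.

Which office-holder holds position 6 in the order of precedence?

By parliamentary office: Amari, Tanaka and Andersen (Leader of the House); then Vasquez (Chief Whip); then Sato, Delgado, Okafor and Kapoor (Committee Chair).
Amari, Tanaka and Andersen are each a Privy Counsellor, so the next rule applies.
Among Amari, Tanaka and Andersen, by terms served (higher first): Amari and Tanaka (10 terms) before Andersen (1 term).
Amari and Tanaka both have date first returned to the chamber Oct 6, 2009, so the next rule applies.
Among Amari and Tanaka, by date of appointment to current office (later first): Amari (22 Aug 2005) before Tanaka (12 Sep 2003).
Among Sato, Delgado, Okafor and Kapoor, a Privy Counsellor before not a Privy Counsellor: Sato and Delgado (a Privy Counsellor) before Okafor and Kapoor (not a Privy Counsellor).
Sato and Delgado both have terms served 5 terms, so the next rule applies.
Sato and Delgado both have date first returned to the chamber Apr 9, 2003, so the next rule applies.
Among Sato and Delgado, by date of appointment to current office (later first): Sato (19 Sep 1999) before Delgado (16 May 1994).
Okafor and Kapoor both have terms served 8 terms, so the next rule applies.
Okafor and Kapoor both have date first returned to the chamber Feb 18, 2004, so the next rule applies.
Among Okafor and Kapoor, by date of appointment to current office (later first): Okafor (4 May 1999) before Kapoor (28 May 1997).
Order: Amari, Tanaka, Andersen, Vasquez, Sato, Delgado, Okafor, Kapoor.

Delgado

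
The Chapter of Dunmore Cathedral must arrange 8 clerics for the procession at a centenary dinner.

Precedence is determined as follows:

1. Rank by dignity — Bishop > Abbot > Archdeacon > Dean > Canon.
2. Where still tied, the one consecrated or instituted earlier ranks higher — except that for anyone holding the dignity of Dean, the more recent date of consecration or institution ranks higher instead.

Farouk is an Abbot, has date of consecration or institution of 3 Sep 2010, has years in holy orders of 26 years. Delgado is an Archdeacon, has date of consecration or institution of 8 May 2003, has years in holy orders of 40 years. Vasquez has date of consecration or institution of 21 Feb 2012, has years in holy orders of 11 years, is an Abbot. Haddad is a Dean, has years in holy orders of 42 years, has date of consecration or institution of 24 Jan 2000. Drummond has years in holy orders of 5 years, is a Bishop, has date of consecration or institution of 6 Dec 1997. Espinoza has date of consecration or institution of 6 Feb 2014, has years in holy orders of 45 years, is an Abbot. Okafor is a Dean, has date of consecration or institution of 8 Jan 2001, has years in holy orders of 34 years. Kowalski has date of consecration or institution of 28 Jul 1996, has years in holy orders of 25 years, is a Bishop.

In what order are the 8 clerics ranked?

By dignity: Kowalski and Drummond (Bishop); then Farouk, Vasquez and Espinoza (Abbot); then Delgado (Archdeacon); then Okafor and Haddad (Dean).
Among Kowalski and Drummond, by date of consecration or institution (earlier first): Kowalski (28 Jul 1996) before Drummond (6 Dec 1997).
Among Farouk, Vasquez and Espinoza, by date of consecration or institution (earlier first): Farouk (3 Sep 2010) before Vasquez (21 Feb 2012) before Espinoza (6 Feb 2014).
Among Okafor and Haddad, by date of consecration or institution (later first) (reversed rule for this group): Okafor (8 Jan 2001) before Haddad (24 Jan 2000).
Full order: Kowalski, Drummond, Farouk, Vasquez, Espinoza, Delgado, Okafor, Haddad.

Kowalski, Drummond, Farouk, Vasquez, Espinoza, Delgado, Okafor, Haddad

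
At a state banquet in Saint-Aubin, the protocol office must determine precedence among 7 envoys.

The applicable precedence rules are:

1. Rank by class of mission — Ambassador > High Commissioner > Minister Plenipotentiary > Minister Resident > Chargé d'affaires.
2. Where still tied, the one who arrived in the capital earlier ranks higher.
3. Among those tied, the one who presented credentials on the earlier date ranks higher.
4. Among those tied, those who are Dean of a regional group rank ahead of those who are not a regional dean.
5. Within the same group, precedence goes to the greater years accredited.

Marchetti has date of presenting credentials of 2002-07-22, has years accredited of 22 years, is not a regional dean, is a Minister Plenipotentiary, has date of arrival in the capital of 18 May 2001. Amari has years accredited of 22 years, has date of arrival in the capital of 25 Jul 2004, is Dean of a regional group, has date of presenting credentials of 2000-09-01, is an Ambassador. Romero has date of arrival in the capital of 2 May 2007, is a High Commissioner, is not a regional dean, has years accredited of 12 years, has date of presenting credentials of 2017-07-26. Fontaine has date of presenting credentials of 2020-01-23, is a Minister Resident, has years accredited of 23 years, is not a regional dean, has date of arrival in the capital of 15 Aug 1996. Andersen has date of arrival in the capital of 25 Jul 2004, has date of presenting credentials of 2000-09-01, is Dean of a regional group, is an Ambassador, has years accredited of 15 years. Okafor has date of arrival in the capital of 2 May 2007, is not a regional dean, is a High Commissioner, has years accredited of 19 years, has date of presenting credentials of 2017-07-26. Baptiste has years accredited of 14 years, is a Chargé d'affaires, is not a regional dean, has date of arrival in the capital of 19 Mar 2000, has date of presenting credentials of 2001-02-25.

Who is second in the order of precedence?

Andersen

By class of mission: Amari and Andersen (Ambassador); then Okafor and Romero (High Commissioner); then Marchetti (Minister Plenipotentiary); then Fontaine (Minister Resident); then Baptiste (Chargé d'affaires).
Amari and Andersen both have date of arrival in the capital 25 Jul 2004, so the next rule applies.
Amari and Andersen both have date of presenting credentials 2000-09-01, so the next rule applies.
Amari and Andersen are each Dean of a regional group, so the next rule applies.
Among Amari and Andersen, by years accredited (higher first): Amari (22 years) before Andersen (15 years).
Okafor and Romero both have date of arrival in the capital 2 May 2007, so the next rule applies.
Okafor and Romero both have date of presenting credentials 2017-07-26, so the next rule applies.
Okafor and Romero are each not a regional dean, so the next rule applies.
Among Okafor and Romero, by years accredited (higher first): Okafor (19 years) before Romero (12 years).
Order: Amari, Andersen, Okafor, Romero, Marchetti, Fontaine, Baptiste.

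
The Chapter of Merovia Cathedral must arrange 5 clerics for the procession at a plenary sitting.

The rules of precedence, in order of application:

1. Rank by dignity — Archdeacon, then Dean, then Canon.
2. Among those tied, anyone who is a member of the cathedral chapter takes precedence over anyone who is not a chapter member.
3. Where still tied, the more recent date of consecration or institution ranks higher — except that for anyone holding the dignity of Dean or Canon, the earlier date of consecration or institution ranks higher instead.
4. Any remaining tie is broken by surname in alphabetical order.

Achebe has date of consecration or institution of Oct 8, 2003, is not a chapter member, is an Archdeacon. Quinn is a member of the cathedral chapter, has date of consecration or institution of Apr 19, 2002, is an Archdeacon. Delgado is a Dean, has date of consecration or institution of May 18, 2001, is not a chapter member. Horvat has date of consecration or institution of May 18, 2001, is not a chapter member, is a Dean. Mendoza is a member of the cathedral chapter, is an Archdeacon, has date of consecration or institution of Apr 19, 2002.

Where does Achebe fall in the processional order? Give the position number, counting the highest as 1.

By dignity: Mendoza, Quinn and Achebe (Archdeacon); then Delgado and Horvat (Dean).
Among Mendoza, Quinn and Achebe, a member of the cathedral chapter before not a chapter member: Mendoza and Quinn (a member of the cathedral chapter) before Achebe (not a chapter member).
Mendoza and Quinn both have date of consecration or institution Apr 19, 2002, so the next rule applies.
Among Mendoza and Quinn, alphabetically by surname: Mendoza before Quinn.
Delgado and Horvat are each not a chapter member, so the next rule applies.
Delgado and Horvat both have date of consecration or institution May 18, 2001, so the next rule applies.
Among Delgado and Horvat, alphabetically by surname: Delgado before Horvat.
Order: Mendoza, Quinn, Achebe, Delgado, Horvat. So position 3.

3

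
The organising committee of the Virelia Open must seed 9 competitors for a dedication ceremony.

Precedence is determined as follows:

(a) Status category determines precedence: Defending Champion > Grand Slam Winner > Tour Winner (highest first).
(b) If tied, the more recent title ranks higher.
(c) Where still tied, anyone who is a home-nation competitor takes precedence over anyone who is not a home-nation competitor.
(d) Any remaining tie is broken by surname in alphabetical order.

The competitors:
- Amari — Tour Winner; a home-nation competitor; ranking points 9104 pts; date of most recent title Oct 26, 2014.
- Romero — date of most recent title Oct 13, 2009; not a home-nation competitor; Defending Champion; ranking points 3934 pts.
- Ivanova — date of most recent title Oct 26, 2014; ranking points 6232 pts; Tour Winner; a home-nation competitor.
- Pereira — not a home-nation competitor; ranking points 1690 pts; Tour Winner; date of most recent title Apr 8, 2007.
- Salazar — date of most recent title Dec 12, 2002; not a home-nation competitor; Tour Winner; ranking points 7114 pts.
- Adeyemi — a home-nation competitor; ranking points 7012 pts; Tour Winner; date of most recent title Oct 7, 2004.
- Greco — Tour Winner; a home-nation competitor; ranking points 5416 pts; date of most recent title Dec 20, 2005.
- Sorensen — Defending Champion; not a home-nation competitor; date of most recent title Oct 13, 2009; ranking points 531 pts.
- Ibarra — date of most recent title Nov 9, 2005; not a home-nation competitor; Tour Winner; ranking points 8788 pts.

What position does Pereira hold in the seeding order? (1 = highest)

By status category: Romero and Sorensen (Defending Champion); then Amari, Ivanova, Pereira, Greco, Ibarra, Adeyemi and Salazar (Tour Winner).
Romero and Sorensen both have date of most recent title Oct 13, 2009, so the next rule applies.
Romero and Sorensen are each not a home-nation competitor, so the next rule applies.
Among Romero and Sorensen, alphabetically by surname: Romero before Sorensen.
Among Amari, Ivanova, Pereira, Greco, Ibarra, Adeyemi and Salazar, by date of most recent title (later first): Amari and Ivanova (Oct 26, 2014) before Pereira (Apr 8, 2007) before Greco (Dec 20, 2005) before Ibarra (Nov 9, 2005) before Adeyemi (Oct 7, 2004) before Salazar (Dec 12, 2002).
Amari and Ivanova are each a home-nation competitor, so the next rule applies.
Among Amari and Ivanova, alphabetically by surname: Amari before Ivanova.
Order: Romero, Sorensen, Amari, Ivanova, Pereira, Greco, Ibarra, Adeyemi, Salazar. So position 5.

5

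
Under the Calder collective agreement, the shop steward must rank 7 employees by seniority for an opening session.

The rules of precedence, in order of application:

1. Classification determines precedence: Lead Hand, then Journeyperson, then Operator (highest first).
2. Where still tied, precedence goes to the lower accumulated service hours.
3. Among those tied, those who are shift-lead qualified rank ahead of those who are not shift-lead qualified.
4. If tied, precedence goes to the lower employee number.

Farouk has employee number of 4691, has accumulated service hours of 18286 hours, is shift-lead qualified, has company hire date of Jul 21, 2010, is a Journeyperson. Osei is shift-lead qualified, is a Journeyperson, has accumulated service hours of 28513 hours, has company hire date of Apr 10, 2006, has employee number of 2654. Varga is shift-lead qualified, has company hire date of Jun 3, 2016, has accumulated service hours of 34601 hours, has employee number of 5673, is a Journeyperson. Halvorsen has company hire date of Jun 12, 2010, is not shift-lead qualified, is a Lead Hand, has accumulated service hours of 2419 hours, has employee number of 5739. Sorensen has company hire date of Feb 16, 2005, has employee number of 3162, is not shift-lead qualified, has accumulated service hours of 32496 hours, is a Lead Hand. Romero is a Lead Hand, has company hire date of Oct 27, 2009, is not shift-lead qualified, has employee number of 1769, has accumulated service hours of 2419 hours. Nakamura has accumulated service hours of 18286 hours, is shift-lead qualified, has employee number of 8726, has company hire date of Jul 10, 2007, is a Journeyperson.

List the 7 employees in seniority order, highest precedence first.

Romero, Halvorsen, Sorensen, Farouk, Nakamura, Osei, Varga

By classification: Romero, Halvorsen and Sorensen (Lead Hand); then Farouk, Nakamura, Osei and Varga (Journeyperson).
Among Romero, Halvorsen and Sorensen, by accumulated service hours (lower first): Romero and Halvorsen (2419 hours) before Sorensen (32496 hours).
Romero and Halvorsen are each not shift-lead qualified, so the next rule applies.
Among Romero and Halvorsen, by employee number (lower first): Romero (1769) before Halvorsen (5739).
Among Farouk, Nakamura, Osei and Varga, by accumulated service hours (lower first): Farouk and Nakamura (18286 hours) before Osei (28513 hours) before Varga (34601 hours).
Farouk and Nakamura are each shift-lead qualified, so the next rule applies.
Among Farouk and Nakamura, by employee number (lower first): Farouk (4691) before Nakamura (8726).
Full order: Romero, Halvorsen, Sorensen, Farouk, Nakamura, Osei, Varga.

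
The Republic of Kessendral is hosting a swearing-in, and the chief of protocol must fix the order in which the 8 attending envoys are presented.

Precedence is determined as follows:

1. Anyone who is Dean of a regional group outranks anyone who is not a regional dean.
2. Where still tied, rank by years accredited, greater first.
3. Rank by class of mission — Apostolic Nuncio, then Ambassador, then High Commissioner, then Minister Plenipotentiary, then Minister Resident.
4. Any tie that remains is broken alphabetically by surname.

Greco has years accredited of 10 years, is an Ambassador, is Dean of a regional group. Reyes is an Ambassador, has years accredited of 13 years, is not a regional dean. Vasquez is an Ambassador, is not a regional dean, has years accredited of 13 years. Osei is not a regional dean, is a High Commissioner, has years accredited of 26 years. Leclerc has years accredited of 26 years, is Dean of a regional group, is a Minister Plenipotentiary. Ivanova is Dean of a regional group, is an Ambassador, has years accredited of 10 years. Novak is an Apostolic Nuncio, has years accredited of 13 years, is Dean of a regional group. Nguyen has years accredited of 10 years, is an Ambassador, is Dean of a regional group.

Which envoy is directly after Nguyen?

Osei

By the first rule: Leclerc, Novak, Greco, Ivanova and Nguyen (each Dean of a regional group); then Osei, Reyes and Vasquez (each not a regional dean).
Among Leclerc, Novak, Greco, Ivanova and Nguyen, by years accredited (higher first): Leclerc (26 years) before Novak (13 years) before Greco, Ivanova and Nguyen (10 years).
Greco, Ivanova and Nguyen are each Ambassador, so the next rule applies.
Among Greco, Ivanova and Nguyen, alphabetically by surname: Greco before Ivanova before Nguyen.
Among Osei, Reyes and Vasquez, by years accredited (higher first): Osei (26 years) before Reyes and Vasquez (13 years).
Reyes and Vasquez are each Ambassador, so the next rule applies.
Among Reyes and Vasquez, alphabetically by surname: Reyes before Vasquez.
Order: Leclerc, Novak, Greco, Ivanova, Nguyen, Osei, Reyes, Vasquez.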